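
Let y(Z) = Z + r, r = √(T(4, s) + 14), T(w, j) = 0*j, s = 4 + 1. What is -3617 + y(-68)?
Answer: -3685 + √14 ≈ -3681.3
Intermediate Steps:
s = 5
T(w, j) = 0
r = √14 (r = √(0 + 14) = √14 ≈ 3.7417)
y(Z) = Z + √14
-3617 + y(-68) = -3617 + (-68 + √14) = -3685 + √14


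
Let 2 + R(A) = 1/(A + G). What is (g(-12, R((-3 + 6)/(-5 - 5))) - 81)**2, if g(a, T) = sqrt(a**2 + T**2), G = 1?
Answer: 328561/49 - 648*sqrt(442)/7 ≈ 4759.1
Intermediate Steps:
R(A) = -2 + 1/(1 + A) (R(A) = -2 + 1/(A + 1) = -2 + 1/(1 + A))
g(a, T) = sqrt(T**2 + a**2)
(g(-12, R((-3 + 6)/(-5 - 5))) - 81)**2 = (sqrt(((-1 - 2*(-3 + 6)/(-5 - 5))/(1 + (-3 + 6)/(-5 - 5)))**2 + (-12)**2) - 81)**2 = (sqrt(((-1 - 6/(-10))/(1 + 3/(-10)))**2 + 144) - 81)**2 = (sqrt(((-1 - 6*(-1)/10)/(1 + 3*(-1/10)))**2 + 144) - 81)**2 = (sqrt(((-1 - 2*(-3/10))/(1 - 3/10))**2 + 144) - 81)**2 = (sqrt(((-1 + 3/5)/(7/10))**2 + 144) - 81)**2 = (sqrt(((10/7)*(-2/5))**2 + 144) - 81)**2 = (sqrt((-4/7)**2 + 144) - 81)**2 = (sqrt(16/49 + 144) - 81)**2 = (sqrt(7072/49) - 81)**2 = (4*sqrt(442)/7 - 81)**2 = (-81 + 4*sqrt(442)/7)**2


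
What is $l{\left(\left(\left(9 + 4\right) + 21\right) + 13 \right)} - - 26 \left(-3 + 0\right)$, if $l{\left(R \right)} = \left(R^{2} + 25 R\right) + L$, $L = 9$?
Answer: $3315$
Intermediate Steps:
$l{\left(R \right)} = 9 + R^{2} + 25 R$ ($l{\left(R \right)} = \left(R^{2} + 25 R\right) + 9 = 9 + R^{2} + 25 R$)
$l{\left(\left(\left(9 + 4\right) + 21\right) + 13 \right)} - - 26 \left(-3 + 0\right) = \left(9 + \left(\left(\left(9 + 4\right) + 21\right) + 13\right)^{2} + 25 \left(\left(\left(9 + 4\right) + 21\right) + 13\right)\right) - - 26 \left(-3 + 0\right) = \left(9 + \left(\left(13 + 21\right) + 13\right)^{2} + 25 \left(\left(13 + 21\right) + 13\right)\right) - \left(-26\right) \left(-3\right) = \left(9 + \left(34 + 13\right)^{2} + 25 \left(34 + 13\right)\right) - 78 = \left(9 + 47^{2} + 25 \cdot 47\right) - 78 = \left(9 + 2209 + 1175\right) - 78 = 3393 - 78 = 3315$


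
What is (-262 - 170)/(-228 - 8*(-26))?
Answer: 108/5 ≈ 21.600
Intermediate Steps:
(-262 - 170)/(-228 - 8*(-26)) = -432/(-228 + 208) = -432/(-20) = -432*(-1/20) = 108/5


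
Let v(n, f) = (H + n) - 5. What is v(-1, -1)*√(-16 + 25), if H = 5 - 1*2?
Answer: -9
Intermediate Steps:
H = 3 (H = 5 - 2 = 3)
v(n, f) = -2 + n (v(n, f) = (3 + n) - 5 = -2 + n)
v(-1, -1)*√(-16 + 25) = (-2 - 1)*√(-16 + 25) = -3*√9 = -3*3 = -9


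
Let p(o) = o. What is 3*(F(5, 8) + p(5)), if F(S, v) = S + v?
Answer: 54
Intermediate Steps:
3*(F(5, 8) + p(5)) = 3*((5 + 8) + 5) = 3*(13 + 5) = 3*18 = 54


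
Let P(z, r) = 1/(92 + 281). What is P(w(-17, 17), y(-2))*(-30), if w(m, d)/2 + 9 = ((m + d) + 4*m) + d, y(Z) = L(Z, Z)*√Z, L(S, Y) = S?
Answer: -30/373 ≈ -0.080429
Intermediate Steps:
y(Z) = Z^(3/2) (y(Z) = Z*√Z = Z^(3/2))
w(m, d) = -18 + 4*d + 10*m (w(m, d) = -18 + 2*(((m + d) + 4*m) + d) = -18 + 2*(((d + m) + 4*m) + d) = -18 + 2*((d + 5*m) + d) = -18 + 2*(2*d + 5*m) = -18 + (4*d + 10*m) = -18 + 4*d + 10*m)
P(z, r) = 1/373
P(w(-17, 17), y(-2))*(-30) = (1/373)*(-30) = -30/373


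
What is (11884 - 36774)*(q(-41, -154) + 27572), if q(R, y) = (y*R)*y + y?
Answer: 23519506820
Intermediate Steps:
q(R, y) = y + R*y² (q(R, y) = (R*y)*y + y = R*y² + y = y + R*y²)
(11884 - 36774)*(q(-41, -154) + 27572) = (11884 - 36774)*(-154*(1 - 41*(-154)) + 27572) = -24890*(-154*(1 + 6314) + 27572) = -24890*(-154*6315 + 27572) = -24890*(-972510 + 27572) = -24890*(-944938) = 23519506820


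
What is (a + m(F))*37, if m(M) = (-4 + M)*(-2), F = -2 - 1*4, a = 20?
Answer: 1480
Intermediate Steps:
F = -6 (F = -2 - 4 = -6)
m(M) = 8 - 2*M
(a + m(F))*37 = (20 + (8 - 2*(-6)))*37 = (20 + (8 + 12))*37 = (20 + 20)*37 = 40*37 = 1480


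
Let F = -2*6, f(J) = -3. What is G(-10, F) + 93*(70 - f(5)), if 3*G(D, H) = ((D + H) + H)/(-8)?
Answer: 81485/12 ≈ 6790.4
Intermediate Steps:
F = -12
G(D, H) = -H/12 - D/24 (G(D, H) = (((D + H) + H)/(-8))/3 = ((D + 2*H)*(-⅛))/3 = (-H/4 - D/8)/3 = -H/12 - D/24)
G(-10, F) + 93*(70 - f(5)) = (-1/12*(-12) - 1/24*(-10)) + 93*(70 - 1*(-3)) = (1 + 5/12) + 93*(70 + 3) = 17/12 + 93*73 = 17/12 + 6789 = 81485/12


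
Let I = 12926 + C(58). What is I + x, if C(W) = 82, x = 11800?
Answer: 24808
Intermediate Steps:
I = 13008 (I = 12926 + 82 = 13008)
I + x = 13008 + 11800 = 24808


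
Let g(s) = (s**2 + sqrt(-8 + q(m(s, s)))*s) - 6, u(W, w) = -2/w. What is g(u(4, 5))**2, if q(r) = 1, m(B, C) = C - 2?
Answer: 20616/625 + 584*I*sqrt(7)/125 ≈ 32.986 + 12.361*I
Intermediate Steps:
m(B, C) = -2 + C
g(s) = -6 + s**2 + I*s*sqrt(7) (g(s) = (s**2 + sqrt(-8 + 1)*s) - 6 = (s**2 + sqrt(-7)*s) - 6 = (s**2 + (I*sqrt(7))*s) - 6 = (s**2 + I*s*sqrt(7)) - 6 = -6 + s**2 + I*s*sqrt(7))
g(u(4, 5))**2 = (-6 + (-2/5)**2 + I*(-2/5)*sqrt(7))**2 = (-6 + 4/25 - 2*I*sqrt(7)/5)**2 = (-146/25 - 2*I*sqrt(7)/5)**2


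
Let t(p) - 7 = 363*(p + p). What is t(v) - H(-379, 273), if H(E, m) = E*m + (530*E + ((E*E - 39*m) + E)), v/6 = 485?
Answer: 2284389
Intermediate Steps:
v = 2910 (v = 6*485 = 2910)
t(p) = 7 + 726*p (t(p) = 7 + 363*(p + p) = 7 + 363*(2*p) = 7 + 726*p)
H(E, m) = E² - 39*m + 531*E + E*m (H(E, m) = E*m + (530*E + ((E² - 39*m) + E)) = E*m + (530*E + (E + E² - 39*m)) = E*m + (E² - 39*m + 531*E) = E² - 39*m + 531*E + E*m)
t(v) - H(-379, 273) = (7 + 726*2910) - ((-379)² - 39*273 + 531*(-379) - 379*273) = (7 + 2112660) - (143641 - 10647 - 201249 - 103467) = 2112667 - 1*(-171722) = 2112667 + 171722 = 2284389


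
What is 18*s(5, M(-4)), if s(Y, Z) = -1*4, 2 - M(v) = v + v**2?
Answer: -72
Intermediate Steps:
M(v) = 2 - v - v**2 (M(v) = 2 - (v + v**2) = 2 + (-v - v**2) = 2 - v - v**2)
s(Y, Z) = -4
18*s(5, M(-4)) = 18*(-4) = -72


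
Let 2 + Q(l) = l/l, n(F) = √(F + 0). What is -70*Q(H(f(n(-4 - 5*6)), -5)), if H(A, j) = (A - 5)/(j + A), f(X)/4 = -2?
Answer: 70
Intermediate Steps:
n(F) = √F
f(X) = -8 (f(X) = 4*(-2) = -8)
H(A, j) = (-5 + A)/(A + j)
Q(l) = -1 (Q(l) = -2 + l/l = -2 + 1 = -1)
-70*Q(H(f(n(-4 - 5*6)), -5)) = -70*(-1) = 70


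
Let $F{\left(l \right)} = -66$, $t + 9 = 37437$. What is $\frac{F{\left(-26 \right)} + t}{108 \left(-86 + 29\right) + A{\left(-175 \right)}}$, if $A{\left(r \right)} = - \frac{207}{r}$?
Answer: $- \frac{2179450}{359031} \approx -6.0704$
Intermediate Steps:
$t = 37428$ ($t = -9 + 37437 = 37428$)
$\frac{F{\left(-26 \right)} + t}{108 \left(-86 + 29\right) + A{\left(-175 \right)}} = \frac{-66 + 37428}{108 \left(-86 + 29\right) - \frac{207}{-175}} = \frac{37362}{108 \left(-57\right) - - \frac{207}{175}} = \frac{37362}{-6156 + \frac{207}{175}} = \frac{37362}{- \frac{1077093}{175}} = 37362 \left(- \frac{175}{1077093}\right) = - \frac{2179450}{359031}$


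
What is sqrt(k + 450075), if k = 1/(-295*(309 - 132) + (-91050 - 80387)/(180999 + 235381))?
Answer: sqrt(212746304828550634624423615)/21741453137 ≈ 670.88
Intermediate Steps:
k = -416380/21741453137 (k = 1/(-295*177 - 171437/416380) = 1/(-52215 - 171437*1/416380) = 1/(-52215 - 171437/416380) = 1/(-21741453137/416380) = -416380/21741453137 ≈ -1.9151e-5)
sqrt(k + 450075) = sqrt(-416380/21741453137 + 450075) = sqrt(9785284520218895/21741453137) = sqrt(212746304828550634624423615)/21741453137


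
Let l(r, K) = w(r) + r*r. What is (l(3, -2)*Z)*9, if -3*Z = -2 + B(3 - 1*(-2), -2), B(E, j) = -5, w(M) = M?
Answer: 252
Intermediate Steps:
l(r, K) = r + r² (l(r, K) = r + r*r = r + r²)
Z = 7/3 (Z = -(-2 - 5)/3 = -⅓*(-7) = 7/3 ≈ 2.3333)
(l(3, -2)*Z)*9 = ((3*(1 + 3))*(7/3))*9 = ((3*4)*(7/3))*9 = (12*(7/3))*9 = 28*9 = 252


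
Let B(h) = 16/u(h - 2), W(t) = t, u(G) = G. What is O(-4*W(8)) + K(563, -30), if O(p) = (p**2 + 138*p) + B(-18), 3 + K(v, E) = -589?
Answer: -19924/5 ≈ -3984.8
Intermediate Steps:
K(v, E) = -592 (K(v, E) = -3 - 589 = -592)
B(h) = 16/(-2 + h) (B(h) = 16/(h - 2) = 16/(-2 + h))
O(p) = -4/5 + p**2 + 138*p (O(p) = (p**2 + 138*p) + 16/(-2 - 18) = (p**2 + 138*p) + 16/(-20) = (p**2 + 138*p) + 16*(-1/20) = (p**2 + 138*p) - 4/5 = -4/5 + p**2 + 138*p)
O(-4*W(8)) + K(563, -30) = (-4/5 + (-4*8)**2 + 138*(-4*8)) - 592 = (-4/5 + (-32)**2 + 138*(-32)) - 592 = (-4/5 + 1024 - 4416) - 592 = -16964/5 - 592 = -19924/5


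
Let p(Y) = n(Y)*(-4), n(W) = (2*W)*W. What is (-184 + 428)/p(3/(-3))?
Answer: -61/2 ≈ -30.500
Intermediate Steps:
n(W) = 2*W²
p(Y) = -8*Y² (p(Y) = (2*Y²)*(-4) = -8*Y²)
(-184 + 428)/p(3/(-3)) = (-184 + 428)/((-8*1²)) = 244/((-8*1²)) = 244/((-8*(-1)²)) = 244/((-8*1)) = 244/(-8) = 244*(-⅛) = -61/2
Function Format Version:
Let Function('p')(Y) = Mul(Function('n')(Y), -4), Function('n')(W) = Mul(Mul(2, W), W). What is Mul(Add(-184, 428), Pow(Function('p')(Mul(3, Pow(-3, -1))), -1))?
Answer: Rational(-61, 2) ≈ -30.500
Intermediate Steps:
Function('n')(W) = Mul(2, Pow(W, 2))
Function('p')(Y) = Mul(-8, Pow(Y, 2)) (Function('p')(Y) = Mul(Mul(2, Pow(Y, 2)), -4) = Mul(-8, Pow(Y, 2)))
Mul(Add(-184, 428), Pow(Function('p')(Mul(3, Pow(-3, -1))), -1)) = Mul(Add(-184, 428), Pow(Mul(-8, Pow(Mul(3, Pow(-3, -1)), 2)), -1)) = Mul(244, Pow(Mul(-8, Pow(Mul(3, Rational(-1, 3)), 2)), -1)) = Mul(244, Pow(Mul(-8, Pow(-1, 2)), -1)) = Mul(244, Pow(Mul(-8, 1), -1)) = Mul(244, Pow(-8, -1)) = Mul(244, Rational(-1, 8)) = Rational(-61, 2)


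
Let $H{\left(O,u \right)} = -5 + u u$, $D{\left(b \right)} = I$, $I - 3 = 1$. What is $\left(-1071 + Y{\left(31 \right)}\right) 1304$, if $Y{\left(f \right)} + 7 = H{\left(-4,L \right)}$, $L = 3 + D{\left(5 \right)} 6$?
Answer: $-461616$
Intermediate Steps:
$I = 4$ ($I = 3 + 1 = 4$)
$D{\left(b \right)} = 4$
$L = 27$ ($L = 3 + 4 \cdot 6 = 3 + 24 = 27$)
$H{\left(O,u \right)} = -5 + u^{2}$
$Y{\left(f \right)} = 717$ ($Y{\left(f \right)} = -7 - \left(5 - 27^{2}\right) = -7 + \left(-5 + 729\right) = -7 + 724 = 717$)
$\left(-1071 + Y{\left(31 \right)}\right) 1304 = \left(-1071 + 717\right) 1304 = \left(-354\right) 1304 = -461616$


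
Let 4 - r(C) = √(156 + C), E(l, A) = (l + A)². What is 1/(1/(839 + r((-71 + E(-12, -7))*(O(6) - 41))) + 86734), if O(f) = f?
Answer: 62504250805/5421243762437633 - I*√9994/5421243762437633 ≈ 1.1529e-5 - 1.844e-14*I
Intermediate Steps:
E(l, A) = (A + l)²
r(C) = 4 - √(156 + C)
1/(1/(839 + r((-71 + E(-12, -7))*(O(6) - 41))) + 86734) = 1/(1/(839 + (4 - √(156 + (-71 + (-7 - 12)²)*(6 - 41)))) + 86734) = 1/(1/(839 + (4 - √(156 + (-71 + (-19)²)*(-35)))) + 86734) = 1/(1/(839 + (4 - √(156 + (-71 + 361)*(-35)))) + 86734) = 1/(1/(839 + (4 - √(156 + 290*(-35)))) + 86734) = 1/(1/(839 + (4 - √(156 - 10150))) + 86734) = 1/(1/(839 + (4 - √(-9994))) + 86734) = 1/(1/(839 + (4 - I*√9994)) + 86734) = 1/(1/(843 - I*√9994) + 86734) = 1/(86734 + 1/(843 - I*√9994))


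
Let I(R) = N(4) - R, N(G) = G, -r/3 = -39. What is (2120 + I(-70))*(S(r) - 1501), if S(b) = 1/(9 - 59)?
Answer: -82330947/25 ≈ -3.2932e+6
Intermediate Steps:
r = 117 (r = -3*(-39) = 117)
S(b) = -1/50 (S(b) = 1/(-50) = -1/50)
I(R) = 4 - R
(2120 + I(-70))*(S(r) - 1501) = (2120 + (4 - 1*(-70)))*(-1/50 - 1501) = (2120 + (4 + 70))*(-75051/50) = (2120 + 74)*(-75051/50) = 2194*(-75051/50) = -82330947/25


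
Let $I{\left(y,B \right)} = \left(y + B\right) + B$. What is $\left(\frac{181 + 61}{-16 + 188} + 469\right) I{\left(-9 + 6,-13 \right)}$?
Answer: $- \frac{1173195}{86} \approx -13642.0$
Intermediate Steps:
$I{\left(y,B \right)} = y + 2 B$ ($I{\left(y,B \right)} = \left(B + y\right) + B = y + 2 B$)
$\left(\frac{181 + 61}{-16 + 188} + 469\right) I{\left(-9 + 6,-13 \right)} = \left(\frac{181 + 61}{-16 + 188} + 469\right) \left(\left(-9 + 6\right) + 2 \left(-13\right)\right) = \left(\frac{242}{172} + 469\right) \left(-3 - 26\right) = \left(242 \cdot \frac{1}{172} + 469\right) \left(-29\right) = \left(\frac{121}{86} + 469\right) \left(-29\right) = \frac{40455}{86} \left(-29\right) = - \frac{1173195}{86}$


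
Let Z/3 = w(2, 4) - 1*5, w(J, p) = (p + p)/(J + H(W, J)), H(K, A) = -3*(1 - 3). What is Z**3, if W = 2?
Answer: -1728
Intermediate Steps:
H(K, A) = 6 (H(K, A) = -3*(-2) = 6)
w(J, p) = 2*p/(6 + J) (w(J, p) = (p + p)/(J + 6) = (2*p)/(6 + J) = 2*p/(6 + J))
Z = -12 (Z = 3*(2*4/(6 + 2) - 1*5) = 3*(2*4/8 - 5) = 3*(2*4*(1/8) - 5) = 3*(1 - 5) = 3*(-4) = -12)
Z**3 = (-12)**3 = -1728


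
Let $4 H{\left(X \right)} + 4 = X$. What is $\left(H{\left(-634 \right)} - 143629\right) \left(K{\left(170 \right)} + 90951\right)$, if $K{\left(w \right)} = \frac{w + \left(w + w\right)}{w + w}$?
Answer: $- \frac{52311694185}{4} \approx -1.3078 \cdot 10^{10}$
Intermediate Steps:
$H{\left(X \right)} = -1 + \frac{X}{4}$
$K{\left(w \right)} = \frac{3}{2}$ ($K{\left(w \right)} = \frac{w + 2 w}{2 w} = 3 w \frac{1}{2 w} = \frac{3}{2}$)
$\left(H{\left(-634 \right)} - 143629\right) \left(K{\left(170 \right)} + 90951\right) = \left(\left(-1 + \frac{1}{4} \left(-634\right)\right) - 143629\right) \left(\frac{3}{2} + 90951\right) = \left(\left(-1 - \frac{317}{2}\right) - 143629\right) \frac{181905}{2} = \left(- \frac{319}{2} - 143629\right) \frac{181905}{2} = \left(- \frac{287577}{2}\right) \frac{181905}{2} = - \frac{52311694185}{4}$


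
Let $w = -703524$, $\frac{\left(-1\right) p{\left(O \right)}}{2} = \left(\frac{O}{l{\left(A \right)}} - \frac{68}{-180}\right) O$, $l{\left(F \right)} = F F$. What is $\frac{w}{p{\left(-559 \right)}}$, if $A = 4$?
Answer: $\frac{253268640}{13909597} \approx 18.208$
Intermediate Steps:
$l{\left(F \right)} = F^{2}$
$p{\left(O \right)} = - 2 O \left(\frac{17}{45} + \frac{O}{16}\right)$ ($p{\left(O \right)} = - 2 \left(\frac{O}{4^{2}} - \frac{68}{-180}\right) O = - 2 \left(\frac{O}{16} - - \frac{17}{45}\right) O = - 2 \left(O \frac{1}{16} + \frac{17}{45}\right) O = - 2 \left(\frac{O}{16} + \frac{17}{45}\right) O = - 2 \left(\frac{17}{45} + \frac{O}{16}\right) O = - 2 O \left(\frac{17}{45} + \frac{O}{16}\right)$)
$\frac{w}{p{\left(-559 \right)}} = - \frac{703524}{\frac{1}{360} \left(-559\right) \left(-272 - -25155\right)} = - \frac{703524}{\frac{1}{360} \left(-559\right) \left(-272 + 25155\right)} = - \frac{703524}{\frac{1}{360} \left(-559\right) 24883} = - \frac{703524}{- \frac{13909597}{360}} = \left(-703524\right) \left(- \frac{360}{13909597}\right) = \frac{253268640}{13909597}$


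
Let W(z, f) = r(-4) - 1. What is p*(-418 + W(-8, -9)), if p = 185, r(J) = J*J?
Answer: -74555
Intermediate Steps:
r(J) = J²
W(z, f) = 15 (W(z, f) = (-4)² - 1 = 16 - 1 = 15)
p*(-418 + W(-8, -9)) = 185*(-418 + 15) = 185*(-403) = -74555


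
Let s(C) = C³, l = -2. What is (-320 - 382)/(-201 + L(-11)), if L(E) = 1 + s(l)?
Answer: 27/8 ≈ 3.3750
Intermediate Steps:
L(E) = -7 (L(E) = 1 + (-2)³ = 1 - 8 = -7)
(-320 - 382)/(-201 + L(-11)) = (-320 - 382)/(-201 - 7) = -702/(-208) = -702*(-1/208) = 27/8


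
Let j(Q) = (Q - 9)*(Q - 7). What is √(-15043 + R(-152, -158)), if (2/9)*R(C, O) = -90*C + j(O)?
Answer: √682058/2 ≈ 412.93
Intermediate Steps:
j(Q) = (-9 + Q)*(-7 + Q)
R(C, O) = 567/2 - 405*C - 72*O + 9*O²/2 (R(C, O) = 9*(-90*C + (63 + O² - 16*O))/2 = 9*(63 + O² - 90*C - 16*O)/2 = 567/2 - 405*C - 72*O + 9*O²/2)
√(-15043 + R(-152, -158)) = √(-15043 + (567/2 - 405*(-152) - 72*(-158) + (9/2)*(-158)²)) = √(-15043 + (567/2 + 61560 + 11376 + (9/2)*24964)) = √(-15043 + (567/2 + 61560 + 11376 + 112338)) = √(-15043 + 371115/2) = √(341029/2) = √682058/2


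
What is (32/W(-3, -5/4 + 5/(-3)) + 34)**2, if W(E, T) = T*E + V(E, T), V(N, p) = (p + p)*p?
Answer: 4273759876/3441025 ≈ 1242.0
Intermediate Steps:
V(N, p) = 2*p**2 (V(N, p) = (2*p)*p = 2*p**2)
W(E, T) = 2*T**2 + E*T (W(E, T) = T*E + 2*T**2 = E*T + 2*T**2 = 2*T**2 + E*T)
(32/W(-3, -5/4 + 5/(-3)) + 34)**2 = (32/(((-5/4 + 5/(-3))*(-3 + 2*(-5/4 + 5/(-3))))) + 34)**2 = (32/(((-5*1/4 + 5*(-1/3))*(-3 + 2*(-5*1/4 + 5*(-1/3))))) + 34)**2 = (32/(((-5/4 - 5/3)*(-3 + 2*(-5/4 - 5/3)))) + 34)**2 = (32/((-35*(-3 + 2*(-35/12))/12)) + 34)**2 = (32/((-35*(-3 - 35/6)/12)) + 34)**2 = (32/((-35/12*(-53/6))) + 34)**2 = (32/(1855/72) + 34)**2 = (32*(72/1855) + 34)**2 = (2304/1855 + 34)**2 = (65374/1855)**2 = 4273759876/3441025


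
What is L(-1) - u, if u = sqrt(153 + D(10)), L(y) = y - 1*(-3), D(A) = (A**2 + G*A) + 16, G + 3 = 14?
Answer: 2 - sqrt(379) ≈ -17.468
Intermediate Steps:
G = 11 (G = -3 + 14 = 11)
D(A) = 16 + A**2 + 11*A (D(A) = (A**2 + 11*A) + 16 = 16 + A**2 + 11*A)
L(y) = 3 + y (L(y) = y + 3 = 3 + y)
u = sqrt(379) (u = sqrt(153 + (16 + 10**2 + 11*10)) = sqrt(153 + (16 + 100 + 110)) = sqrt(153 + 226) = sqrt(379) ≈ 19.468)
L(-1) - u = (3 - 1) - sqrt(379) = 2 - sqrt(379)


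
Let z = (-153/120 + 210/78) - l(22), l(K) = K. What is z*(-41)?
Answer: 438823/520 ≈ 843.89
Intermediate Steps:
z = -10703/520 (z = (-153/120 + 210/78) - 1*22 = (-153*1/120 + 210*(1/78)) - 22 = (-51/40 + 35/13) - 22 = 737/520 - 22 = -10703/520 ≈ -20.583)
z*(-41) = -10703/520*(-41) = 438823/520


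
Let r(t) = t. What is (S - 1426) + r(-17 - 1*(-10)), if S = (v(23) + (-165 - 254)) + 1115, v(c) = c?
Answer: -714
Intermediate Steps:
S = 719 (S = (23 + (-165 - 254)) + 1115 = (23 - 419) + 1115 = -396 + 1115 = 719)
(S - 1426) + r(-17 - 1*(-10)) = (719 - 1426) + (-17 - 1*(-10)) = -707 + (-17 + 10) = -707 - 7 = -714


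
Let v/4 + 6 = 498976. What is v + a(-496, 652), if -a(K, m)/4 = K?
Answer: 1997864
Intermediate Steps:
v = 1995880 (v = -24 + 4*498976 = -24 + 1995904 = 1995880)
a(K, m) = -4*K
v + a(-496, 652) = 1995880 - 4*(-496) = 1995880 + 1984 = 1997864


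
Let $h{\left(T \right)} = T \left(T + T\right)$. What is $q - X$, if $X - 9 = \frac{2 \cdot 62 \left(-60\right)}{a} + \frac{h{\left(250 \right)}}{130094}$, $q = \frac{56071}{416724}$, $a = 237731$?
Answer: $- \frac{63119836013378545}{6444090066882468} \approx -9.795$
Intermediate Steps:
$h{\left(T \right)} = 2 T^{2}$ ($h{\left(T \right)} = T 2 T = 2 T^{2}$)
$q = \frac{56071}{416724}$ ($q = 56071 \cdot \frac{1}{416724} = \frac{56071}{416724} \approx 0.13455$)
$X = \frac{153547433033}{15463688357}$ ($X = 9 + \left(\frac{2 \cdot 62 \left(-60\right)}{237731} + \frac{2 \cdot 250^{2}}{130094}\right) = 9 + \left(124 \left(-60\right) \frac{1}{237731} + 2 \cdot 62500 \cdot \frac{1}{130094}\right) = 9 + \left(\left(-7440\right) \frac{1}{237731} + 125000 \cdot \frac{1}{130094}\right) = 9 + \left(- \frac{7440}{237731} + \frac{62500}{65047}\right) = 9 + \frac{14374237820}{15463688357} = \frac{153547433033}{15463688357} \approx 9.9296$)
$q - X = \frac{56071}{416724} - \frac{153547433033}{15463688357} = - \frac{63119836013378545}{6444090066882468}$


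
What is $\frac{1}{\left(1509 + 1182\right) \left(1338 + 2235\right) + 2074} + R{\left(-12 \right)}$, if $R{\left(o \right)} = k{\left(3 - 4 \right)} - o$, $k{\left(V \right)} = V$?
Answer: $\frac{105787188}{9617017} \approx 11.0$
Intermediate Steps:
$R{\left(o \right)} = -1 - o$ ($R{\left(o \right)} = \left(3 - 4\right) - o = -1 - o$)
$\frac{1}{\left(1509 + 1182\right) \left(1338 + 2235\right) + 2074} + R{\left(-12 \right)} = \frac{1}{\left(1509 + 1182\right) \left(1338 + 2235\right) + 2074} - -11 = \frac{1}{2691 \cdot 3573 + 2074} + \left(-1 + 12\right) = \frac{1}{9614943 + 2074} + 11 = \frac{1}{9617017} + 11 = \frac{105787188}{9617017}$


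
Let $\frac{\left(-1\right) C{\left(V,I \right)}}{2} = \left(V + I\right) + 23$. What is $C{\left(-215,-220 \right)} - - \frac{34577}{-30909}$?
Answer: $\frac{25434439}{30909} \approx 822.88$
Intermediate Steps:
$C{\left(V,I \right)} = -46 - 2 I - 2 V$ ($C{\left(V,I \right)} = - 2 \left(\left(V + I\right) + 23\right) = - 2 \left(\left(I + V\right) + 23\right) = - 2 \left(23 + I + V\right) = -46 - 2 I - 2 V$)
$C{\left(-215,-220 \right)} - - \frac{34577}{-30909} = \left(-46 - -440 - -430\right) - - \frac{34577}{-30909} = \left(-46 + 440 + 430\right) - \left(-34577\right) \left(- \frac{1}{30909}\right) = 824 - \frac{34577}{30909} = \frac{25434439}{30909}$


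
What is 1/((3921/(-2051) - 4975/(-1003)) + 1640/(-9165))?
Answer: 3770761449/10819927162 ≈ 0.34850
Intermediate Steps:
1/((3921/(-2051) - 4975/(-1003)) + 1640/(-9165)) = 1/((3921*(-1/2051) - 4975*(-1/1003)) + 1640*(-1/9165)) = 1/((-3921/2051 + 4975/1003) - 328/1833) = 1/(6270962/2057153 - 328/1833) = 1/(10819927162/3770761449) = 3770761449/10819927162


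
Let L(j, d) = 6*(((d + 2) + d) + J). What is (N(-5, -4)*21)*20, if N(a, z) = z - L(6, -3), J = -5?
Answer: 21000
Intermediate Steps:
L(j, d) = -18 + 12*d (L(j, d) = 6*(((d + 2) + d) - 5) = 6*(((2 + d) + d) - 5) = 6*((2 + 2*d) - 5) = 6*(-3 + 2*d) = -18 + 12*d)
N(a, z) = 54 + z (N(a, z) = z - (-18 + 12*(-3)) = z - (-18 - 36) = z - 1*(-54) = z + 54 = 54 + z)
(N(-5, -4)*21)*20 = ((54 - 4)*21)*20 = (50*21)*20 = 1050*20 = 21000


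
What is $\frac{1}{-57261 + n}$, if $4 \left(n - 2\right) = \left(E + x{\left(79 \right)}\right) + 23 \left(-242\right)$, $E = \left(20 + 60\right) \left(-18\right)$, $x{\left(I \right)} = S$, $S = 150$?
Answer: $- \frac{1}{58973} \approx -1.6957 \cdot 10^{-5}$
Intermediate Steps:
$x{\left(I \right)} = 150$
$E = -1440$ ($E = 80 \left(-18\right) = -1440$)
$n = -1712$ ($n = 2 + \frac{\left(-1440 + 150\right) + 23 \left(-242\right)}{4} = 2 + \frac{-1290 - 5566}{4} = 2 + \frac{1}{4} \left(-6856\right) = 2 - 1714 = -1712$)
$\frac{1}{-57261 + n} = \frac{1}{-57261 - 1712} = \frac{1}{-58973} = - \frac{1}{58973}$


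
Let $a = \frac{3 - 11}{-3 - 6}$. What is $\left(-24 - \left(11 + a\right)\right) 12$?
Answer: $- \frac{1292}{3} \approx -430.67$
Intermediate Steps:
$a = \frac{8}{9}$ ($a = - \frac{8}{-9} = \left(-8\right) \left(- \frac{1}{9}\right) = \frac{8}{9} \approx 0.88889$)
$\left(-24 - \left(11 + a\right)\right) 12 = \left(-24 - \frac{107}{9}\right) 12 = \left(- \frac{323}{9}\right) 12 = - \frac{1292}{3}$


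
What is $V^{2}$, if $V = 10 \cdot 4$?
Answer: $1600$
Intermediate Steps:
$V = 40$
$V^{2} = 40^{2} = 1600$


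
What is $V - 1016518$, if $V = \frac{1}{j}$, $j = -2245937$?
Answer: $- \frac{2283035387367}{2245937} \approx -1.0165 \cdot 10^{6}$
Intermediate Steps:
$V = - \frac{1}{2245937}$ ($V = \frac{1}{-2245937} = - \frac{1}{2245937} \approx -4.4525 \cdot 10^{-7}$)
$V - 1016518 = - \frac{1}{2245937} - 1016518 = - \frac{2283035387367}{2245937}$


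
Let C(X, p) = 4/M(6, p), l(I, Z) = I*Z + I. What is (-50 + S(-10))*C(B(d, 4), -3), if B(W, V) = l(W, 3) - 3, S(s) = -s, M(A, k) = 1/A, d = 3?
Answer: -960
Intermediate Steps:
l(I, Z) = I + I*Z
B(W, V) = -3 + 4*W (B(W, V) = W*(1 + 3) - 3 = W*4 - 3 = 4*W - 3 = -3 + 4*W)
C(X, p) = 24 (C(X, p) = 4/(1/6) = 4/(⅙) = 4*6 = 24)
(-50 + S(-10))*C(B(d, 4), -3) = (-50 - 1*(-10))*24 = (-50 + 10)*24 = -40*24 = -960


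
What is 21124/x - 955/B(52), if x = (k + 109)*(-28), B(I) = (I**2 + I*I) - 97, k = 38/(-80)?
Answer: -1150915225/161385357 ≈ -7.1315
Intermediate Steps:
k = -19/40 (k = 38*(-1/80) = -19/40 ≈ -0.47500)
B(I) = -97 + 2*I**2 (B(I) = (I**2 + I**2) - 97 = 2*I**2 - 97 = -97 + 2*I**2)
x = -30387/10 (x = (-19/40 + 109)*(-28) = (4341/40)*(-28) = -30387/10 ≈ -3038.7)
21124/x - 955/B(52) = 21124/(-30387/10) - 955/(-97 + 2*52**2) = 21124*(-10/30387) - 955/(-97 + 2*2704) = -211240/30387 - 955/(-97 + 5408) = -211240/30387 - 955/5311 = -1150915225/161385357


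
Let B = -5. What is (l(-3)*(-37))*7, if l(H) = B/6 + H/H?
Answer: -259/6 ≈ -43.167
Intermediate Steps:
l(H) = ⅙ (l(H) = -5/6 + H/H = -5*⅙ + 1 = -⅚ + 1 = ⅙)
(l(-3)*(-37))*7 = ((⅙)*(-37))*7 = -37/6*7 = -259/6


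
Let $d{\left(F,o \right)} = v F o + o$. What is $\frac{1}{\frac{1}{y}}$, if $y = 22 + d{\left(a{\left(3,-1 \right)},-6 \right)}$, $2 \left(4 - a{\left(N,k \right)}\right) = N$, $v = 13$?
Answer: $-179$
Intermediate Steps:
$a{\left(N,k \right)} = 4 - \frac{N}{2}$
$d{\left(F,o \right)} = o + 13 F o$ ($d{\left(F,o \right)} = 13 F o + o = o + 13 F o$)
$y = -179$ ($y = 22 - 6 \left(1 + 13 \left(4 - \frac{3}{2}\right)\right) = 22 - 6 \left(1 + 13 \cdot \frac{5}{2}\right) = 22 - 6 \left(1 + \frac{65}{2}\right) = 22 - 201 = -179$)
$\frac{1}{\frac{1}{y}} = \frac{1}{\frac{1}{-179}} = \frac{1}{- \frac{1}{179}} = -179$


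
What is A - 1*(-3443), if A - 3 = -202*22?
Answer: -998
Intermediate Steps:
A = -4441 (A = 3 - 202*22 = 3 - 4444 = -4441)
A - 1*(-3443) = -4441 - 1*(-3443) = -4441 + 3443 = -998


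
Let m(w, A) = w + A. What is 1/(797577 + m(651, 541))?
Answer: 1/798769 ≈ 1.2519e-6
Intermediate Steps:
m(w, A) = A + w
1/(797577 + m(651, 541)) = 1/(797577 + (541 + 651)) = 1/(797577 + 1192) = 1/798769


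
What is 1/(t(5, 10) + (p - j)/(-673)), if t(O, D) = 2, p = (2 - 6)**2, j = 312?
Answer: 673/1642 ≈ 0.40987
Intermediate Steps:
p = 16 (p = (-4)**2 = 16)
1/(t(5, 10) + (p - j)/(-673)) = 1/(2 + (16 - 1*312)/(-673)) = 1/(2 + (16 - 312)*(-1/673)) = 1/(2 - 296*(-1/673)) = 1/(2 + 296/673) = 1/(1642/673) = 673/1642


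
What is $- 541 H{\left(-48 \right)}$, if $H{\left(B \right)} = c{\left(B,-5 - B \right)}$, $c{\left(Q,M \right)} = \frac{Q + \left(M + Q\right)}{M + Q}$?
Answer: $- \frac{28673}{5} \approx -5734.6$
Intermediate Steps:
$c{\left(Q,M \right)} = \frac{M + 2 Q}{M + Q}$
$H{\left(B \right)} = 1 - \frac{B}{5}$ ($H{\left(B \right)} = \frac{\left(-5 - B\right) + 2 B}{\left(-5 - B\right) + B} = \frac{-5 + B}{-5} = - \frac{-5 + B}{5} = 1 - \frac{B}{5}$)
$- 541 H{\left(-48 \right)} = - 541 \left(1 - - \frac{48}{5}\right) = - 541 \left(1 + \frac{48}{5}\right) = \left(-541\right) \frac{53}{5} = - \frac{28673}{5}$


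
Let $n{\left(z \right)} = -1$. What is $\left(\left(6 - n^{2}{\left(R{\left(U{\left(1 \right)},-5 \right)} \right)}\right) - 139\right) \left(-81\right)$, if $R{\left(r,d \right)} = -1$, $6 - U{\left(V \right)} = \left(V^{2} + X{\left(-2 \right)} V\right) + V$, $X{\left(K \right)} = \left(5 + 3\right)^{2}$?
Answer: $10854$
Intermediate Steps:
$X{\left(K \right)} = 64$ ($X{\left(K \right)} = 8^{2} = 64$)
$U{\left(V \right)} = 6 - V^{2} - 65 V$ ($U{\left(V \right)} = 6 - \left(\left(V^{2} + 64 V\right) + V\right) = 6 - \left(V^{2} + 65 V\right) = 6 - V^{2} - 65 V$)
$\left(\left(6 - n^{2}{\left(R{\left(U{\left(1 \right)},-5 \right)} \right)}\right) - 139\right) \left(-81\right) = \left(\left(6 - \left(-1\right)^{2}\right) - 139\right) \left(-81\right) = \left(\left(6 - 1\right) - 139\right) \left(-81\right) = \left(5 - 139\right) \left(-81\right) = \left(-134\right) \left(-81\right) = 10854$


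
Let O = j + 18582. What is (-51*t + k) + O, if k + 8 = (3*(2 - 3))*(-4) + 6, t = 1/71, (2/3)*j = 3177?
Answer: 3316663/142 ≈ 23357.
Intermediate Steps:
j = 9531/2 (j = (3/2)*3177 = 9531/2 ≈ 4765.5)
t = 1/71 ≈ 0.014085
k = 10 (k = -8 + ((3*(2 - 3))*(-4) + 6) = -8 + ((3*(-1))*(-4) + 6) = -8 + (-3*(-4) + 6) = -8 + (12 + 6) = -8 + 18 = 10)
O = 46695/2 (O = 9531/2 + 18582 = 46695/2 ≈ 23348.)
(-51*t + k) + O = (-51*1/71 + 10) + 46695/2 = (-51/71 + 10) + 46695/2 = 659/71 + 46695/2 = 3316663/142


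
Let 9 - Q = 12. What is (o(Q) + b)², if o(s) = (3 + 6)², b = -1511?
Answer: 2044900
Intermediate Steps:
Q = -3 (Q = 9 - 1*12 = 9 - 12 = -3)
o(s) = 81 (o(s) = 9² = 81)
(o(Q) + b)² = (81 - 1511)² = (-1430)² = 2044900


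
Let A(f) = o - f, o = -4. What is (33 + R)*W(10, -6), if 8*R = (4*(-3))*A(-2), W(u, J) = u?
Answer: 360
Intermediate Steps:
A(f) = -4 - f
R = 3 (R = ((4*(-3))*(-4 - 1*(-2)))/8 = (-12*(-4 + 2))/8 = (-12*(-2))/8 = (1/8)*24 = 3)
(33 + R)*W(10, -6) = (33 + 3)*10 = 36*10 = 360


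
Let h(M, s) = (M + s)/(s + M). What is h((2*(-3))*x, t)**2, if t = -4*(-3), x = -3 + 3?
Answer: 1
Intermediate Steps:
x = 0
t = 12
h(M, s) = 1 (h(M, s) = (M + s)/(M + s) = 1)
h((2*(-3))*x, t)**2 = 1**2 = 1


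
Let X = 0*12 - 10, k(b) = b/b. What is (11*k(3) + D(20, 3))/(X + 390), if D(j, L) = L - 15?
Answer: -1/380 ≈ -0.0026316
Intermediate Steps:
k(b) = 1
D(j, L) = -15 + L
X = -10 (X = 0 - 10 = -10)
(11*k(3) + D(20, 3))/(X + 390) = (11*1 + (-15 + 3))/(-10 + 390) = (11 - 12)/380 = -1*1/380 = -1/380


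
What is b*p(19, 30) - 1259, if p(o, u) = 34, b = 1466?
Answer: 48585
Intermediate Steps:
b*p(19, 30) - 1259 = 1466*34 - 1259 = 49844 - 1259 = 48585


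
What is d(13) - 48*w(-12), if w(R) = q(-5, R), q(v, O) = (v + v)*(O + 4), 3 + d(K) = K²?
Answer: -3674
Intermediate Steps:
d(K) = -3 + K²
q(v, O) = 2*v*(4 + O) (q(v, O) = (2*v)*(4 + O) = 2*v*(4 + O))
w(R) = -40 - 10*R (w(R) = 2*(-5)*(4 + R) = -40 - 10*R)
d(13) - 48*w(-12) = (-3 + 13²) - 48*(-40 - 10*(-12)) = (-3 + 169) - 48*(-40 + 120) = 166 - 48*80 = 166 - 3840 = -3674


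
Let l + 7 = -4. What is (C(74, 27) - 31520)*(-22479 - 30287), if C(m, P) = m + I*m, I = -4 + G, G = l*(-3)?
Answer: 1546043800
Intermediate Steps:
l = -11 (l = -7 - 4 = -11)
G = 33 (G = -11*(-3) = 33)
I = 29 (I = -4 + 33 = 29)
C(m, P) = 30*m (C(m, P) = m + 29*m = 30*m)
(C(74, 27) - 31520)*(-22479 - 30287) = (30*74 - 31520)*(-22479 - 30287) = (2220 - 31520)*(-52766) = -29300*(-52766) = 1546043800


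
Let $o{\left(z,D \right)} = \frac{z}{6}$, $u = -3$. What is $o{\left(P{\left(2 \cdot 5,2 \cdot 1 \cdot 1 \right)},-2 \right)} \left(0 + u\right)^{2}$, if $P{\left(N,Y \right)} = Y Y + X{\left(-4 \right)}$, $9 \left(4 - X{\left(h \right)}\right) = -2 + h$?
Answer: $13$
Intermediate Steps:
$X{\left(h \right)} = \frac{38}{9} - \frac{h}{9}$ ($X{\left(h \right)} = 4 - \frac{-2 + h}{9} = 4 - \left(- \frac{2}{9} + \frac{h}{9}\right) = \frac{38}{9} - \frac{h}{9}$)
$P{\left(N,Y \right)} = \frac{14}{3} + Y^{2}$ ($P{\left(N,Y \right)} = Y Y + \left(\frac{38}{9} - - \frac{4}{9}\right) = Y^{2} + \left(\frac{38}{9} + \frac{4}{9}\right) = Y^{2} + \frac{14}{3} = \frac{14}{3} + Y^{2}$)
$o{\left(z,D \right)} = \frac{z}{6}$ ($o{\left(z,D \right)} = z \frac{1}{6} = \frac{z}{6}$)
$o{\left(P{\left(2 \cdot 5,2 \cdot 1 \cdot 1 \right)},-2 \right)} \left(0 + u\right)^{2} = \frac{\frac{14}{3} + \left(2 \cdot 1 \cdot 1\right)^{2}}{6} \left(0 - 3\right)^{2} = \frac{\frac{14}{3} + \left(2 \cdot 1\right)^{2}}{6} \left(-3\right)^{2} = \frac{\frac{14}{3} + 2^{2}}{6} \cdot 9 = \frac{\frac{14}{3} + 4}{6} \cdot 9 = \frac{1}{6} \cdot \frac{26}{3} \cdot 9 = \frac{13}{9} \cdot 9 = 13$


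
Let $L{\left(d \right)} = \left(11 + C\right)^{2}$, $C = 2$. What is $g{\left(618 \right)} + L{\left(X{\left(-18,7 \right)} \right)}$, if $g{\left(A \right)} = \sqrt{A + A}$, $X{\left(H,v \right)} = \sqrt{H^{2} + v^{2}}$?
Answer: $169 + 2 \sqrt{309} \approx 204.16$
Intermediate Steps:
$L{\left(d \right)} = 169$ ($L{\left(d \right)} = \left(11 + 2\right)^{2} = 13^{2} = 169$)
$g{\left(A \right)} = \sqrt{2} \sqrt{A}$ ($g{\left(A \right)} = \sqrt{2 A} = \sqrt{2} \sqrt{A}$)
$g{\left(618 \right)} + L{\left(X{\left(-18,7 \right)} \right)} = \sqrt{2} \sqrt{618} + 169 = 2 \sqrt{309} + 169 = 169 + 2 \sqrt{309}$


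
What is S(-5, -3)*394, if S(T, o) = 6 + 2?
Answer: 3152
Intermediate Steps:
S(T, o) = 8
S(-5, -3)*394 = 8*394 = 3152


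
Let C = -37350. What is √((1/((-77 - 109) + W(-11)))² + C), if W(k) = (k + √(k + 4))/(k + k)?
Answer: √14*√((-155511897854 - 76212675*I*√7)/(1189611 + 583*I*√7))/7 ≈ 9.7477e-11 - 193.26*I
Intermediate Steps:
W(k) = (k + √(4 + k))/(2*k) (W(k) = (k + √(4 + k))/((2*k)) = (k + √(4 + k))*(1/(2*k)) = (k + √(4 + k))/(2*k))
√((1/((-77 - 109) + W(-11)))² + C) = √((1/((-77 - 109) + (½)*(-11 + √(4 - 11))/(-11)))² - 37350) = √((1/(-186 + (½)*(-1/11)*(-11 + √(-7))))² - 37350) = √((1/(-186 + (½)*(-1/11)*(-11 + I*√7)))² - 37350) = √((1/(-186 + (½ - I*√7/22)))² - 37350) = √((1/(-371/2 - I*√7/22))² - 37350) = √((-371/2 - I*√7/22)⁻² - 37350) = √(-37350 + (-371/2 - I*√7/22)⁻²)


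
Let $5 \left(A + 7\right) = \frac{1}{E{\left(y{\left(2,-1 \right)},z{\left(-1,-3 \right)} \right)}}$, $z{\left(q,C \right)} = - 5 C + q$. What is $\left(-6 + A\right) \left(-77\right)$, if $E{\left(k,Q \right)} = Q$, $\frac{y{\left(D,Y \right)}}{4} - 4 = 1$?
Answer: $\frac{9999}{10} \approx 999.9$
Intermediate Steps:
$z{\left(q,C \right)} = q - 5 C$
$y{\left(D,Y \right)} = 20$ ($y{\left(D,Y \right)} = 16 + 4 \cdot 1 = 16 + 4 = 20$)
$A = - \frac{489}{70}$ ($A = -7 + \frac{1}{5 \left(-1 - -15\right)} = -7 + \frac{1}{5 \left(-1 + 15\right)} = -7 + \frac{1}{5 \cdot 14} = -7 + \frac{1}{5} \cdot \frac{1}{14} = -7 + \frac{1}{70} = - \frac{489}{70} \approx -6.9857$)
$\left(-6 + A\right) \left(-77\right) = \left(-6 - \frac{489}{70}\right) \left(-77\right) = \left(- \frac{909}{70}\right) \left(-77\right) = \frac{9999}{10}$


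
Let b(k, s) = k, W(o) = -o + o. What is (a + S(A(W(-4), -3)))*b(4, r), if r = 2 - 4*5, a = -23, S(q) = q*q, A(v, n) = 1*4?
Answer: -28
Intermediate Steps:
W(o) = 0
A(v, n) = 4
S(q) = q**2
r = -18 (r = 2 - 20 = -18)
(a + S(A(W(-4), -3)))*b(4, r) = (-23 + 4**2)*4 = (-23 + 16)*4 = -7*4 = -28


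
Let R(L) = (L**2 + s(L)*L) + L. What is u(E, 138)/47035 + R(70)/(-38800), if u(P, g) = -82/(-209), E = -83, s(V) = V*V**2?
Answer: -4721494332679/7628324440 ≈ -618.94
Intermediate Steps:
s(V) = V**3
u(P, g) = 82/209 (u(P, g) = -82*(-1/209) = 82/209)
R(L) = L + L**2 + L**4 (R(L) = (L**2 + L**3*L) + L = (L**2 + L**4) + L = L + L**2 + L**4)
u(E, 138)/47035 + R(70)/(-38800) = (82/209)/47035 + (70*(1 + 70 + 70**3))/(-38800) = (82/209)*(1/47035) + (70*(1 + 70 + 343000))*(-1/38800) = 82/9830315 + (70*343071)*(-1/38800) = 82/9830315 + 24014970*(-1/38800) = 82/9830315 - 2401497/3880 = -4721494332679/7628324440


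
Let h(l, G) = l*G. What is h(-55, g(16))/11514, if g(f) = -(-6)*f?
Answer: -880/1919 ≈ -0.45857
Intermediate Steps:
g(f) = 6*f
h(l, G) = G*l
h(-55, g(16))/11514 = ((6*16)*(-55))/11514 = (96*(-55))*(1/11514) = -5280*1/11514 = -880/1919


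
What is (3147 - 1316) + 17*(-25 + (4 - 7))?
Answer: 1355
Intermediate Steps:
(3147 - 1316) + 17*(-25 + (4 - 7)) = 1831 + 17*(-25 - 3) = 1831 + 17*(-28) = 1831 - 476 = 1355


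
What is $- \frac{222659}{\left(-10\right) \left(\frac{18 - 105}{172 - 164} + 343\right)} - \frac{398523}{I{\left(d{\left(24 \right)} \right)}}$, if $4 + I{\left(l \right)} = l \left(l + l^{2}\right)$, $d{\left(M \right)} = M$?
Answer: $\frac{7527217801}{191250860} \approx 39.358$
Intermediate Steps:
$I{\left(l \right)} = -4 + l \left(l + l^{2}\right)$
$- \frac{222659}{\left(-10\right) \left(\frac{18 - 105}{172 - 164} + 343\right)} - \frac{398523}{I{\left(d{\left(24 \right)} \right)}} = - \frac{222659}{\left(-10\right) \left(\frac{18 - 105}{172 - 164} + 343\right)} - \frac{398523}{-4 + 24^{2} + 24^{3}} = - \frac{222659}{\left(-10\right) \left(- \frac{87}{8} + 343\right)} - \frac{398523}{-4 + 576 + 13824} = - \frac{222659}{\left(-10\right) \left(\left(-87\right) \frac{1}{8} + 343\right)} - \frac{398523}{14396} = - \frac{222659}{\left(-10\right) \left(- \frac{87}{8} + 343\right)} - \frac{398523}{14396} = - \frac{222659}{\left(-10\right) \frac{2657}{8}} - \frac{398523}{14396} = - \frac{222659}{- \frac{13285}{4}} - \frac{398523}{14396} = \left(-222659\right) \left(- \frac{4}{13285}\right) - \frac{398523}{14396} = \frac{890636}{13285} - \frac{398523}{14396} = \frac{7527217801}{191250860}$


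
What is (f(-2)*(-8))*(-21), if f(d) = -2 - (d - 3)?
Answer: 504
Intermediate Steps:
f(d) = 1 - d (f(d) = -2 - (-3 + d) = -2 + (3 - d) = 1 - d)
(f(-2)*(-8))*(-21) = ((1 - 1*(-2))*(-8))*(-21) = ((1 + 2)*(-8))*(-21) = (3*(-8))*(-21) = -24*(-21) = 504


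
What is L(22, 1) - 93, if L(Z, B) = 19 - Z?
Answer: -96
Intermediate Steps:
L(22, 1) - 93 = (19 - 1*22) - 93 = (19 - 22) - 93 = -3 - 93 = -96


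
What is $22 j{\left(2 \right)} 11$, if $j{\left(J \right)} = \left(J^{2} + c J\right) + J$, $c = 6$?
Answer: $4356$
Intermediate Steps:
$j{\left(J \right)} = J^{2} + 7 J$ ($j{\left(J \right)} = \left(J^{2} + 6 J\right) + J = J^{2} + 7 J$)
$22 j{\left(2 \right)} 11 = 22 \cdot 2 \left(7 + 2\right) 11 = 22 \cdot 2 \cdot 9 \cdot 11 = 22 \cdot 18 \cdot 11 = 396 \cdot 11 = 4356$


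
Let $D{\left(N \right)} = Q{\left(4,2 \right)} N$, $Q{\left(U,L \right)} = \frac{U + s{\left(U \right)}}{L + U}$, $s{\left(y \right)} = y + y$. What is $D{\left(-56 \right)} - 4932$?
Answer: $-5044$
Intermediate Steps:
$s{\left(y \right)} = 2 y$
$Q{\left(U,L \right)} = \frac{3 U}{L + U}$ ($Q{\left(U,L \right)} = \frac{U + 2 U}{L + U} = \frac{3 U}{L + U}$)
$D{\left(N \right)} = 2 N$ ($D{\left(N \right)} = 3 \cdot 4 \frac{1}{2 + 4} N = 3 \cdot 4 \cdot \frac{1}{6} N = 2 N$)
$D{\left(-56 \right)} - 4932 = 2 \left(-56\right) - 4932 = -112 - 4932 = -5044$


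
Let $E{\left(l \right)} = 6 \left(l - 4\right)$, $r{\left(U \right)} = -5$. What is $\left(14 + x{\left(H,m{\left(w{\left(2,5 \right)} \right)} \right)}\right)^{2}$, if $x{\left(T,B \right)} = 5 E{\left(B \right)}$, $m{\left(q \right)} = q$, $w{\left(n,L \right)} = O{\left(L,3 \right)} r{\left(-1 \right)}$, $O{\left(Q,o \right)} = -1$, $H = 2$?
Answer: $1936$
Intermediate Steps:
$E{\left(l \right)} = -24 + 6 l$ ($E{\left(l \right)} = 6 \left(-4 + l\right) = -24 + 6 l$)
$w{\left(n,L \right)} = 5$ ($w{\left(n,L \right)} = \left(-1\right) \left(-5\right) = 5$)
$x{\left(T,B \right)} = -120 + 30 B$ ($x{\left(T,B \right)} = 5 \left(-24 + 6 B\right) = -120 + 30 B$)
$\left(14 + x{\left(H,m{\left(w{\left(2,5 \right)} \right)} \right)}\right)^{2} = \left(14 + \left(-120 + 30 \cdot 5\right)\right)^{2} = \left(14 + \left(-120 + 150\right)\right)^{2} = \left(14 + 30\right)^{2} = 44^{2} = 1936$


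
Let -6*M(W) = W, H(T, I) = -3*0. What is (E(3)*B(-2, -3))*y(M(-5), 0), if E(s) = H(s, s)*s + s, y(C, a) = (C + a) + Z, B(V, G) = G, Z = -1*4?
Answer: 57/2 ≈ 28.500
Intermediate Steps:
H(T, I) = 0
M(W) = -W/6
Z = -4
y(C, a) = -4 + C + a (y(C, a) = (C + a) - 4 = -4 + C + a)
E(s) = s (E(s) = 0*s + s = 0 + s = s)
(E(3)*B(-2, -3))*y(M(-5), 0) = (3*(-3))*(-4 - ⅙*(-5) + 0) = -9*(-4 + ⅚ + 0) = -9*(-19/6) = 57/2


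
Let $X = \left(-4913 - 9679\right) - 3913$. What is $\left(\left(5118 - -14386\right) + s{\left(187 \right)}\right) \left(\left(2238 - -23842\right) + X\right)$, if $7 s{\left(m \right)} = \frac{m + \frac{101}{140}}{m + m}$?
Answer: $\frac{10830178026915}{73304} \approx 1.4774 \cdot 10^{8}$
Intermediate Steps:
$X = -18505$ ($X = -14592 - 3913 = -18505$)
$s{\left(m \right)} = \frac{\frac{101}{140} + m}{14 m}$ ($s{\left(m \right)} = \frac{\left(m + \frac{101}{140}\right) \frac{1}{m + m}}{7} = \frac{\left(m + 101 \cdot \frac{1}{140}\right) \frac{1}{2 m}}{7} = \frac{\left(m + \frac{101}{140}\right) \frac{1}{2 m}}{7} = \frac{\left(\frac{101}{140} + m\right) \frac{1}{2 m}}{7} = \frac{\frac{1}{2} \frac{1}{m} \left(\frac{101}{140} + m\right)}{7} = \frac{\frac{101}{140} + m}{14 m}$)
$\left(\left(5118 - -14386\right) + s{\left(187 \right)}\right) \left(\left(2238 - -23842\right) + X\right) = \left(\left(5118 - -14386\right) + \frac{101 + 140 \cdot 187}{1960 \cdot 187}\right) \left(\left(2238 - -23842\right) - 18505\right) = \left(\left(5118 + 14386\right) + \frac{1}{1960} \cdot \frac{1}{187} \left(101 + 26180\right)\right) \left(\left(2238 + 23842\right) - 18505\right) = \left(19504 + \frac{1}{1960} \cdot \frac{1}{187} \cdot 26281\right) \left(26080 - 18505\right) = \left(19504 + \frac{26281}{366520}\right) 7575 = \frac{7148632361}{366520} \cdot 7575 = \frac{10830178026915}{73304}$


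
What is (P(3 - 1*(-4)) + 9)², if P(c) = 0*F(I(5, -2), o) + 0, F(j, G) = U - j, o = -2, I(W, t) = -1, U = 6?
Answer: 81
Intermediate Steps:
F(j, G) = 6 - j
P(c) = 0 (P(c) = 0*(6 - 1*(-1)) + 0 = 0*(6 + 1) + 0 = 0*7 + 0 = 0 + 0 = 0)
(P(3 - 1*(-4)) + 9)² = (0 + 9)² = 9² = 81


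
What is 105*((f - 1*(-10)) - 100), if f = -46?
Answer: -14280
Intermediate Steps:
105*((f - 1*(-10)) - 100) = 105*((-46 - 1*(-10)) - 100) = 105*((-46 + 10) - 100) = 105*(-36 - 100) = 105*(-136) = -14280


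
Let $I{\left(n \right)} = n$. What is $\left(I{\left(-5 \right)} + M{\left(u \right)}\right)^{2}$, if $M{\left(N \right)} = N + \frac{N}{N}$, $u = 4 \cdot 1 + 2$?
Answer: $4$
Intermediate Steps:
$u = 6$ ($u = 4 + 2 = 6$)
$M{\left(N \right)} = 1 + N$ ($M{\left(N \right)} = N + 1 = 1 + N$)
$\left(I{\left(-5 \right)} + M{\left(u \right)}\right)^{2} = \left(-5 + \left(1 + 6\right)\right)^{2} = \left(-5 + 7\right)^{2} = 2^{2} = 4$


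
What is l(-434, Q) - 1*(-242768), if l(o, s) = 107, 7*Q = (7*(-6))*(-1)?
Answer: 242875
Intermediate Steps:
Q = 6 (Q = ((7*(-6))*(-1))/7 = (-42*(-1))/7 = (⅐)*42 = 6)
l(-434, Q) - 1*(-242768) = 107 - 1*(-242768) = 107 + 242768 = 242875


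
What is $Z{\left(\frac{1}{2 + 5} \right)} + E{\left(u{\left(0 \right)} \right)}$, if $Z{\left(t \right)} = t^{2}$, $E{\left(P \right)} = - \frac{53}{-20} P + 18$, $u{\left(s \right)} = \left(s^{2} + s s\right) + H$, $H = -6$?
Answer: $\frac{1039}{490} \approx 2.1204$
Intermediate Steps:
$u{\left(s \right)} = -6 + 2 s^{2}$ ($u{\left(s \right)} = \left(s^{2} + s s\right) - 6 = \left(s^{2} + s^{2}\right) - 6 = 2 s^{2} - 6 = -6 + 2 s^{2}$)
$E{\left(P \right)} = 18 + \frac{53 P}{20}$ ($E{\left(P \right)} = \left(-53\right) \left(- \frac{1}{20}\right) P + 18 = \frac{53 P}{20} + 18 = 18 + \frac{53 P}{20}$)
$Z{\left(\frac{1}{2 + 5} \right)} + E{\left(u{\left(0 \right)} \right)} = \left(\frac{1}{2 + 5}\right)^{2} + \left(18 + \frac{53 \left(-6 + 2 \cdot 0^{2}\right)}{20}\right) = \left(\frac{1}{7}\right)^{2} + \left(18 + \frac{53 \left(-6 + 2 \cdot 0\right)}{20}\right) = \left(\frac{1}{7}\right)^{2} + \left(18 + \frac{53 \left(-6 + 0\right)}{20}\right) = \frac{1}{49} + \left(18 + \frac{53}{20} \left(-6\right)\right) = \frac{1}{49} + \left(18 - \frac{159}{10}\right) = \frac{1}{49} + \frac{21}{10} = \frac{1039}{490}$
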